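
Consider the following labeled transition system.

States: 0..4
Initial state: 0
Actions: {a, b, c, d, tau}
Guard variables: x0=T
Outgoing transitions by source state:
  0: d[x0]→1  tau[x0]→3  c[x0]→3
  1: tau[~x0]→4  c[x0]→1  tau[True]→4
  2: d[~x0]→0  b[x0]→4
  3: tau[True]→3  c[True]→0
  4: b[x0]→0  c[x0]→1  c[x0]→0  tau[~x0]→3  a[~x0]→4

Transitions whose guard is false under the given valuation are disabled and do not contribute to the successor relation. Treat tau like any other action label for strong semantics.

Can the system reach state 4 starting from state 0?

After dropping false guards: 11 live edges.
L0 = {0}
L1 = {1,3}  now seen {0,1,3}
L2 = {4}  now seen {0,1,3,4}
R = {0,1,3,4}
witness 4: d·tau

Answer: REACHABLE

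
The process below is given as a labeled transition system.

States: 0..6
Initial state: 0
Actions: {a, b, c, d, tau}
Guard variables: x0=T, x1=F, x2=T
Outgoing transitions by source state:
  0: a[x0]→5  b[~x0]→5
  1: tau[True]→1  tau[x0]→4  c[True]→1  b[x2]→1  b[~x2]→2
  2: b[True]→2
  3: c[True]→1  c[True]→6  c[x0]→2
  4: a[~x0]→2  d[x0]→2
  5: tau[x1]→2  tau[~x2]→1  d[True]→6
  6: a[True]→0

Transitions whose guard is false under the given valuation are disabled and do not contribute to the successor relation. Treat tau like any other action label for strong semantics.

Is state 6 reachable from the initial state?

Answer: REACHABLE

Analysis:
Guard filter leaves 12 enabled edge(s).
Layer 0: {0}
Layer 1: {5}  total {0,5}
Layer 2: {6}  total {0,5,6}
R = {0,5,6}
witness 6: a·d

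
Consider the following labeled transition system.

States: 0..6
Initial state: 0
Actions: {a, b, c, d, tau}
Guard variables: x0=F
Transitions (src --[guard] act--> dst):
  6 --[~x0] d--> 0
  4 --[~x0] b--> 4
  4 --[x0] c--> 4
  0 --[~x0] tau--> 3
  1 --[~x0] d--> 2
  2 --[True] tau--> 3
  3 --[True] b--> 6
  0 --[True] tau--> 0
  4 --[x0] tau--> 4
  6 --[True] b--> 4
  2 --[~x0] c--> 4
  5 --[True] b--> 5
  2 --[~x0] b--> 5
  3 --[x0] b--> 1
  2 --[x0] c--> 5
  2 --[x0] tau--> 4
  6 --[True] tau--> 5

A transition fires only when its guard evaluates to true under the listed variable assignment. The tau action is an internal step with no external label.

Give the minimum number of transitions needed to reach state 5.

Answer: 3

Working:
Breadth-first toward 5:
  Layer 0: {0}
  Layer 1: {3}
  Layer 2: {6}
  Layer 3: {4,5}
5 enters at depth 3; path tau·b·tau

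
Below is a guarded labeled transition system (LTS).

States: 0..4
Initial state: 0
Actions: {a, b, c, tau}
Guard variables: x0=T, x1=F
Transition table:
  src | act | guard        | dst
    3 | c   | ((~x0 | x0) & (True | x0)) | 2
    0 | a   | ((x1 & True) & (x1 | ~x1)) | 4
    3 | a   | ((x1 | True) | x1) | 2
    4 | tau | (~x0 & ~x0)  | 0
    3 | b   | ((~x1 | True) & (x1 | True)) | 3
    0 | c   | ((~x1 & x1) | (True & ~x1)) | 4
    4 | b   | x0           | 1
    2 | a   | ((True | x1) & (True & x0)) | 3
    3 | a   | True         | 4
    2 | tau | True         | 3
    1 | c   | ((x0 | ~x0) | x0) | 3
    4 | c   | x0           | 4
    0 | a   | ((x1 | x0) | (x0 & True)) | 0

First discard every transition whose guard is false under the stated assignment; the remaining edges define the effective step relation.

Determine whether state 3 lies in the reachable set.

Answer: REACHABLE

Working:
Guard filter leaves 11 enabled edge(s).
L0 = {0}
L1 = {4}  total {0,4}
L2 = {1}  total {0,1,4}
L3 = {3}  total {0,1,3,4}
L4 = {2}  total {0,1,2,3,4}
Reach set: {0,1,2,3,4}
trace reaching 3: c·b·c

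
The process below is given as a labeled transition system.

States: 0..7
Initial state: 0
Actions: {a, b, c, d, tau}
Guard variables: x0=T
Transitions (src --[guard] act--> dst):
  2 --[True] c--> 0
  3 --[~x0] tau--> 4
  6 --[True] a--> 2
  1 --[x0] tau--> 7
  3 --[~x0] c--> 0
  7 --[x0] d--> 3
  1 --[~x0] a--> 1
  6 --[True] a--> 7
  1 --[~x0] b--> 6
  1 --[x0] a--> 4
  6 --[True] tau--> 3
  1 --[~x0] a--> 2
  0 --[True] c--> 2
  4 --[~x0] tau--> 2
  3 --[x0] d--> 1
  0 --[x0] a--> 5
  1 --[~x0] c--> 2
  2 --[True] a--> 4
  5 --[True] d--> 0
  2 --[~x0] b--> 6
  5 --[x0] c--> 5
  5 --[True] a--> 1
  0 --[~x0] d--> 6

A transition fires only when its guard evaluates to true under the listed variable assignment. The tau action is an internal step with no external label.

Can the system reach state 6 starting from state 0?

14 transition(s) survive guard evaluation.
Layer 0: {0}
Layer 1: {2,5}  now seen {0,2,5}
Layer 2: {1,4}  now seen {0,1,2,4,5}
Layer 3: {7}  now seen {0,1,2,4,5,7}
Layer 4: {3}  now seen {0,1,2,3,4,5,7}
Reachable = {0,1,2,3,4,5,7}

Answer: UNREACHABLE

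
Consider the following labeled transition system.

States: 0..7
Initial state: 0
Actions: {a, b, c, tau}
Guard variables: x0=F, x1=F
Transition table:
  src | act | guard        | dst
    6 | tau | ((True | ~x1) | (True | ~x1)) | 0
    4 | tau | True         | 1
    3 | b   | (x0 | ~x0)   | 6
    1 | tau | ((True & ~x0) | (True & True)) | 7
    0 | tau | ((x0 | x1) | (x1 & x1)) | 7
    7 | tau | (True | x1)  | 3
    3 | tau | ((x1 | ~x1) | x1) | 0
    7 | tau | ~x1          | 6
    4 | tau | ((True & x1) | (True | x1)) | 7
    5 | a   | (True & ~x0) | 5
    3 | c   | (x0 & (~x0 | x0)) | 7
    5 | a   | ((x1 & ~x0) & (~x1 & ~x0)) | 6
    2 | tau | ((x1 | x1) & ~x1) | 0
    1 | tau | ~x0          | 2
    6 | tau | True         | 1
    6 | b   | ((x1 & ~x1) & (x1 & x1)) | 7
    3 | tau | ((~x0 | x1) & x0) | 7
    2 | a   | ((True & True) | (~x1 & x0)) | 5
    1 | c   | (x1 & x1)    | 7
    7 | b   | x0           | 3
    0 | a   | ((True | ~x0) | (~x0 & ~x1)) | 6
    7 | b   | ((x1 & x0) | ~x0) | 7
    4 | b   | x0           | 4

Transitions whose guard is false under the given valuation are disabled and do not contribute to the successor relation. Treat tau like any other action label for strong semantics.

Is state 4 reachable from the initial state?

After dropping false guards: 14 live edges.
L0 = {0}
L1 = {6}  total {0,6}
L2 = {1}  total {0,1,6}
L3 = {2,7}  total {0,1,2,6,7}
L4 = {3,5}  total {0,1,2,3,5,6,7}
Reach set: {0,1,2,3,5,6,7}

Answer: UNREACHABLE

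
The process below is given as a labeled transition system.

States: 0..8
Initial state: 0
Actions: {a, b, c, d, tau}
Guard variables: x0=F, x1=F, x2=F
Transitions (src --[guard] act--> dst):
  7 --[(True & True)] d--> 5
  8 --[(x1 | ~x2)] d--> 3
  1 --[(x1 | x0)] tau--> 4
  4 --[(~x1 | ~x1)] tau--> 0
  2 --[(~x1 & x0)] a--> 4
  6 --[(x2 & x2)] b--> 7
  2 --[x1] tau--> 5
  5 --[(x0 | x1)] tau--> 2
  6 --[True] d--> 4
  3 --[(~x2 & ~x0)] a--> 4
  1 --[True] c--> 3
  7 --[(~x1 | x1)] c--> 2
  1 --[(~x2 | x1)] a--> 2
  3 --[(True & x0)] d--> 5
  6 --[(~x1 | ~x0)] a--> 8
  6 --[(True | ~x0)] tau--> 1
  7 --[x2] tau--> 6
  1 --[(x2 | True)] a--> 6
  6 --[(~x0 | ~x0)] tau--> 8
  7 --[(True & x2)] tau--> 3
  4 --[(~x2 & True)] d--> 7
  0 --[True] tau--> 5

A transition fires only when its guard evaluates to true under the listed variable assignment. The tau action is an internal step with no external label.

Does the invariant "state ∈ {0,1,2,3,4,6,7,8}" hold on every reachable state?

Safe = {0,1,2,3,4,6,7,8}
Reach set: {0,5}
  0: safe
  5: VIOLATES
witness against invariant: tau → 5

Answer: INVARIANT VIOLATED at state 5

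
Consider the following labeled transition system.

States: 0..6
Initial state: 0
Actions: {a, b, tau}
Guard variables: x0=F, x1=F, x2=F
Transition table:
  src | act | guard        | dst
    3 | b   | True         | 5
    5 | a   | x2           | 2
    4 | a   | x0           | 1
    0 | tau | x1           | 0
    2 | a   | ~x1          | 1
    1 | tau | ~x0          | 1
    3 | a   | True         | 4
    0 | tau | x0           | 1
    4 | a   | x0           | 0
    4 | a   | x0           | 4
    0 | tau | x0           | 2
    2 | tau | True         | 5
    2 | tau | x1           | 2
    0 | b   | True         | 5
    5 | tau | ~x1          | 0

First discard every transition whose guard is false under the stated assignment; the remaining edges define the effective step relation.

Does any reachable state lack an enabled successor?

Answer: DEADLOCK-FREE

Working:
Reach set: {0,5}
  0: b→5  [1 out]
  5: tau→0  [1 out]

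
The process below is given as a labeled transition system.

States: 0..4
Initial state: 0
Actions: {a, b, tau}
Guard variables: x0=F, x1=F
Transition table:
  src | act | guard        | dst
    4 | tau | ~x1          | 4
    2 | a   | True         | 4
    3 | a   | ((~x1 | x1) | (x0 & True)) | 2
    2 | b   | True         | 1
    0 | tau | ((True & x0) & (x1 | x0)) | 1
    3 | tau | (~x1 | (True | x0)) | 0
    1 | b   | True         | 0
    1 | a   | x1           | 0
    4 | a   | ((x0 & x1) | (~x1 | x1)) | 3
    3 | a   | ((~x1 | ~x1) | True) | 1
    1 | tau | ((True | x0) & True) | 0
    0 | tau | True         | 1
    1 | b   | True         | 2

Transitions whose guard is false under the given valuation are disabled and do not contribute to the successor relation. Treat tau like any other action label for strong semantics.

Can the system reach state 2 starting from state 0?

Guard filter leaves 11 enabled edge(s).
depth 0: {0}
depth 1: {1}  now seen {0,1}
depth 2: {2}  now seen {0,1,2}
depth 3: {4}  now seen {0,1,2,4}
depth 4: {3}  now seen {0,1,2,3,4}
Reachable = {0,1,2,3,4}
Path to 2: tau·b

Answer: REACHABLE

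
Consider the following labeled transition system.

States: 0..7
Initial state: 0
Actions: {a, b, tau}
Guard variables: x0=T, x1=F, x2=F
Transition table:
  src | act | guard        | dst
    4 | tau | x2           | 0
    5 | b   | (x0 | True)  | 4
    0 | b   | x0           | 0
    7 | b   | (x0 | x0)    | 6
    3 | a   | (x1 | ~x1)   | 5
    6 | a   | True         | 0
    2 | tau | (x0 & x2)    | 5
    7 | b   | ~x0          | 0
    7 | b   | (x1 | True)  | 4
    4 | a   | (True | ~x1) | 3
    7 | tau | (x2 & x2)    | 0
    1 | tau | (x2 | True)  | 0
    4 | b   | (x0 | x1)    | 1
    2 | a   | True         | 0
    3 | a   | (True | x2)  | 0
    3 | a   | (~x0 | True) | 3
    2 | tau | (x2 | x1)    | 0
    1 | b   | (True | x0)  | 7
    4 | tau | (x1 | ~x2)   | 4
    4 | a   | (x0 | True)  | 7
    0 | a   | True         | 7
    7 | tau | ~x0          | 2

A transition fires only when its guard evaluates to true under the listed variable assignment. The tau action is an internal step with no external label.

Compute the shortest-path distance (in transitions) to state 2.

Answer: UNREACHABLE

Trace:
BFS to 2:
  L0 = {0}
  L1 = {7}
  L2 = {4,6}
  L3 = {1,3}
  L4 = {5}
2 never appears.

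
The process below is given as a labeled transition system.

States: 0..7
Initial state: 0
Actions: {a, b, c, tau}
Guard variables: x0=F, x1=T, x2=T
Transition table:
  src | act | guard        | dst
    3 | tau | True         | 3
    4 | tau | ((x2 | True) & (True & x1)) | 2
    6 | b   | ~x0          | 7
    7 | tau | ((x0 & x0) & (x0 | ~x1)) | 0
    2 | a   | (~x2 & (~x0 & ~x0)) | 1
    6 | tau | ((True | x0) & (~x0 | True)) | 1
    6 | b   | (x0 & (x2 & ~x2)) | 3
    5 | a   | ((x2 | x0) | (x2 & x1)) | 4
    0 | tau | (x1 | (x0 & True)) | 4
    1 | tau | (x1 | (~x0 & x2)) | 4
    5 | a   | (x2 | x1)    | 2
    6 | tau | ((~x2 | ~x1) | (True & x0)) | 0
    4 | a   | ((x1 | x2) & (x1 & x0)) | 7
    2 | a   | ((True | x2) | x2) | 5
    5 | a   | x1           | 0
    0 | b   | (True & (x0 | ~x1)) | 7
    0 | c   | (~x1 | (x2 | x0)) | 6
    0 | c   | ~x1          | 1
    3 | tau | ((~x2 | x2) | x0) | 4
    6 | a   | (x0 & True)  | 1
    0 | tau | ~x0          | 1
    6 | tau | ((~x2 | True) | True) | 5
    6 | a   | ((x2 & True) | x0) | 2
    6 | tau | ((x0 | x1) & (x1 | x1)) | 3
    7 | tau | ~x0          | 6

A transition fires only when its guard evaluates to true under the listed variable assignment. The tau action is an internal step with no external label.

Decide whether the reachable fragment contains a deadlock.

R = {0,1,2,3,4,5,6,7}
  0: c→6  tau→1  tau→4  [3 out]
  1: tau→4  [1 out]
  2: a→5  [1 out]
  3: tau→3  tau→4  [2 out]
  4: tau→2  [1 out]
  5: a→0  a→2  a→4  [3 out]
  6: a→2  b→7  tau→1  tau→3  tau→5  [5 out]
  7: tau→6  [1 out]

Answer: DEADLOCK-FREE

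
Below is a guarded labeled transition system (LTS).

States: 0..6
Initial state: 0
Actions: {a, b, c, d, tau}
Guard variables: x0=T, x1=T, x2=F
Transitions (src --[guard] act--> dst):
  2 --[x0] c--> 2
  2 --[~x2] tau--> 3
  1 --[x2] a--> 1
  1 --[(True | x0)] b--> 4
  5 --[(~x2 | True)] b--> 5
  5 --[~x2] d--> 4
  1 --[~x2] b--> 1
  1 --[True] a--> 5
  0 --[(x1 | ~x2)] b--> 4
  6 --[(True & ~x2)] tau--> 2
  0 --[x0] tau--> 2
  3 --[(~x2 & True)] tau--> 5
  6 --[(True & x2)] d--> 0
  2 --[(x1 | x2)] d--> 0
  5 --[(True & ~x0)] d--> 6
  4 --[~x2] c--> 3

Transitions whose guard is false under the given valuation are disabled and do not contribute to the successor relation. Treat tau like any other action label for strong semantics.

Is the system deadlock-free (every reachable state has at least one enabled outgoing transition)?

Reach set: {0,2,3,4,5}
  0: b→4  tau→2  [deg 2]
  2: c→2  d→0  tau→3  [deg 3]
  3: tau→5  [deg 1]
  4: c→3  [deg 1]
  5: b→5  d→4  [deg 2]

Answer: DEADLOCK-FREE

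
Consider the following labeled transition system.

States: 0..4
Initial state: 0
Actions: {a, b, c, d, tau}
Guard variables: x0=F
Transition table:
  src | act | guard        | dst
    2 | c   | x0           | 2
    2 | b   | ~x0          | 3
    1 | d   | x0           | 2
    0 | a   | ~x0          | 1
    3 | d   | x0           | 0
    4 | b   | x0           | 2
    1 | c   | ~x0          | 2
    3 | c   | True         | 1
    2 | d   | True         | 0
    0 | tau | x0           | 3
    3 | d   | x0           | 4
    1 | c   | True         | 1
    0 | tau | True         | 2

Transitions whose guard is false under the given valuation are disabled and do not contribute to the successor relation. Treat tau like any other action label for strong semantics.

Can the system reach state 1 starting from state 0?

Answer: REACHABLE

Analysis:
After dropping false guards: 7 live edges.
L0 = {0}
L1 = {1,2}  total {0,1,2}
L2 = {3}  total {0,1,2,3}
Reach set: {0,1,2,3}
witness 1: a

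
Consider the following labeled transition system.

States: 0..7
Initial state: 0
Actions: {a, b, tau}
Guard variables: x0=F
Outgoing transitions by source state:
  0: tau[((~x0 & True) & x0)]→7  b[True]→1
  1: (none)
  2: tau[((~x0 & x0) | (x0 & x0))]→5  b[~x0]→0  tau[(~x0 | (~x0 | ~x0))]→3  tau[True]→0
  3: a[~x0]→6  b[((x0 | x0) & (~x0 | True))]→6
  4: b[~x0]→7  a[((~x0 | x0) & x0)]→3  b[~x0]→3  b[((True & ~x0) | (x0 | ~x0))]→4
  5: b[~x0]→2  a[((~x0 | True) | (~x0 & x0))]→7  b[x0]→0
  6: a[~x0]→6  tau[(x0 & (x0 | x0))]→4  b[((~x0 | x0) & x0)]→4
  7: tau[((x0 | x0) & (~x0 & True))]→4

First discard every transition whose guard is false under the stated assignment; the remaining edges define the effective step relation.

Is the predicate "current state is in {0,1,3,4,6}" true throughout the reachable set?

Answer: INVARIANT HOLDS

Trace:
Allowed set {0,1,3,4,6}
R = {0,1}
  0: safe
  1: safe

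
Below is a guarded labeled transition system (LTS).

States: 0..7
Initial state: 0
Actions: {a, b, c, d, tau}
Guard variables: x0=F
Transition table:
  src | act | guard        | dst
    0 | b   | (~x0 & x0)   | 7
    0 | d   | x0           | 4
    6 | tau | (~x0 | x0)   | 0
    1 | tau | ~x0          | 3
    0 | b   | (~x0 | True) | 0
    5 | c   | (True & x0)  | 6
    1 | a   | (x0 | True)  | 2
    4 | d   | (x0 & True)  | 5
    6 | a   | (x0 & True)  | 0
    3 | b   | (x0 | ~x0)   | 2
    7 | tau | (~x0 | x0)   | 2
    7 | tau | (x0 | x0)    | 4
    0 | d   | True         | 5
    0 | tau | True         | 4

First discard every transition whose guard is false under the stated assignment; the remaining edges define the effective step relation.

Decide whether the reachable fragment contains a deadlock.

Answer: DEADLOCK at state 4

Working:
Reachable = {0,4,5}
  0: b→0  d→5  tau→4  [3 exit(s)]
  4: ∅  [no exit]
  5: ∅  [no exit]
trace reaching 4: tau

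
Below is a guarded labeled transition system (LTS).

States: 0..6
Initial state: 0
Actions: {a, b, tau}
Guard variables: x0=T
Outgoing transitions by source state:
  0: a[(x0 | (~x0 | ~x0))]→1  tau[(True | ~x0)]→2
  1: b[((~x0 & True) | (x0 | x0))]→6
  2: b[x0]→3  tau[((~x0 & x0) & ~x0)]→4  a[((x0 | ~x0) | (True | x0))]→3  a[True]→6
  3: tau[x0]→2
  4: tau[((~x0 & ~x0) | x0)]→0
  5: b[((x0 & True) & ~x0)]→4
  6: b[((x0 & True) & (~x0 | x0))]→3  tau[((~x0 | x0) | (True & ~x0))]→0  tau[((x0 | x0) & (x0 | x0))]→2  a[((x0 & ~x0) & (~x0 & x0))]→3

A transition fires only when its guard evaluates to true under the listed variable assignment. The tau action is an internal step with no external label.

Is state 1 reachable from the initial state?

11 transition(s) survive guard evaluation.
Layer 0: {0}
Layer 1: {1,2}  cumulative {0,1,2}
Layer 2: {3,6}  cumulative {0,1,2,3,6}
Reach set: {0,1,2,3,6}
Path to 1: a

Answer: REACHABLE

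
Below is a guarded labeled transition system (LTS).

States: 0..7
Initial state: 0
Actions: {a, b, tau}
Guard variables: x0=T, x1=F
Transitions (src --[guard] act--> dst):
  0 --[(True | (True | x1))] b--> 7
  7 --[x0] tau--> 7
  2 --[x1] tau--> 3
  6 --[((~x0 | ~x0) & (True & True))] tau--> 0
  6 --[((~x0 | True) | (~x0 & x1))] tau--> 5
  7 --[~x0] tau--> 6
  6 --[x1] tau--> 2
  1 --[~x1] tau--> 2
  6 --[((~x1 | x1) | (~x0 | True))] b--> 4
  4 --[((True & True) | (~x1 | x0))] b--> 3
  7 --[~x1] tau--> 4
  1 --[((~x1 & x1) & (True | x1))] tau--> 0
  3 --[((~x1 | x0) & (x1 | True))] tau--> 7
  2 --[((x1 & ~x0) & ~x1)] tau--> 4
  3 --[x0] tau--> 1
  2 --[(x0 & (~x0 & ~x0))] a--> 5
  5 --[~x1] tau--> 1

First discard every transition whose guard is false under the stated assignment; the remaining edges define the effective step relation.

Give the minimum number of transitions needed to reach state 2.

Answer: 5

Trace:
BFS to 2:
  depth 0: {0}
  depth 1: {7}
  depth 2: {4}
  depth 3: {3}
  depth 4: {1}
  depth 5: {2}
2 enters at depth 5; path b·tau·b·tau·tau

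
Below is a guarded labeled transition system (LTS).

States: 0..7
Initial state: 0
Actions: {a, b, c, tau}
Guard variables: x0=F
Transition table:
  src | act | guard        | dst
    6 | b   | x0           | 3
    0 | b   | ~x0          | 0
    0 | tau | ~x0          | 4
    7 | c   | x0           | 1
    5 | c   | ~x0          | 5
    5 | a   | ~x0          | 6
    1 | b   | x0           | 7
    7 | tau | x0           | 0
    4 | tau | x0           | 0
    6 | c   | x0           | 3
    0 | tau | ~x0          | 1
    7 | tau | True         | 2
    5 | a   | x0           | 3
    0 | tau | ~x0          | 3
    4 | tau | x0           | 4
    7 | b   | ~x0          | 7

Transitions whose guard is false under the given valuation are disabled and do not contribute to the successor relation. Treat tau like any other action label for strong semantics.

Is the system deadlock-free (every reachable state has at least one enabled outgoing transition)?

R = {0,1,3,4}
  0: b→0  tau→1  tau→3  tau→4  [4 out]
  1: ∅  [no exit]
  3: ∅  [no exit]
  4: ∅  [no exit]
Path to 1: tau

Answer: DEADLOCK at state 1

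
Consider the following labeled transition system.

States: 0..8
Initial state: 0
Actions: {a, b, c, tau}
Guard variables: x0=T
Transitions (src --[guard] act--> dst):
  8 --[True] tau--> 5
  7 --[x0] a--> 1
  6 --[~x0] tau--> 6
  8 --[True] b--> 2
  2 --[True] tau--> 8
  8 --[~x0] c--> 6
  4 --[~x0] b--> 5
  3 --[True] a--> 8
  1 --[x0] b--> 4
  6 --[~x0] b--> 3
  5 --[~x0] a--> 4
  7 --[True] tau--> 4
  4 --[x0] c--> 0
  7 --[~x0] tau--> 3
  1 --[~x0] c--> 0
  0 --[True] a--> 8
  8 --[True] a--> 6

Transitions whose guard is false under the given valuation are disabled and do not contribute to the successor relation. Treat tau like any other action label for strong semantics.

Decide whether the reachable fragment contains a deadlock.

Reach set: {0,2,5,6,8}
  0: a→8  [1 exit(s)]
  2: tau→8  [1 exit(s)]
  5: ∅  [STUCK]
  6: ∅  [STUCK]
  8: a→6  b→2  tau→5  [3 exit(s)]
witness 5: a·tau

Answer: DEADLOCK at state 5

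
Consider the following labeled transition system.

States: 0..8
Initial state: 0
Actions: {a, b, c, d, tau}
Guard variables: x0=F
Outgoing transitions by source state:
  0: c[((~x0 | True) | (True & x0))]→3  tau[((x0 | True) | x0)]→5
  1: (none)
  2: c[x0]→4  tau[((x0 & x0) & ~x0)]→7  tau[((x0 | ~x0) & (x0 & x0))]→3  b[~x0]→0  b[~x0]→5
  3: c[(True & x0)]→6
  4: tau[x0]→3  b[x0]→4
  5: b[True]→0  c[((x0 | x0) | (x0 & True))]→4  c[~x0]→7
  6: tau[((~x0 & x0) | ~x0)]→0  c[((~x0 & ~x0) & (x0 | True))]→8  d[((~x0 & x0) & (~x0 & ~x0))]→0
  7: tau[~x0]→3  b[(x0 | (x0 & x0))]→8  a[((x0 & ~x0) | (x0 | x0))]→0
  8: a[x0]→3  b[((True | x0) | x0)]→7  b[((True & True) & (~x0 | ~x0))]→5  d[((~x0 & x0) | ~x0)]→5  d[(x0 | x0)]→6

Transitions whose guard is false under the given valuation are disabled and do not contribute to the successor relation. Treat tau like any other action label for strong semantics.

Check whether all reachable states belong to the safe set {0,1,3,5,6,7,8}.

Answer: INVARIANT HOLDS

Trace:
Inv-set: {0,1,3,5,6,7,8}
R = {0,3,5,7}
  0: safe
  3: safe
  5: safe
  7: safe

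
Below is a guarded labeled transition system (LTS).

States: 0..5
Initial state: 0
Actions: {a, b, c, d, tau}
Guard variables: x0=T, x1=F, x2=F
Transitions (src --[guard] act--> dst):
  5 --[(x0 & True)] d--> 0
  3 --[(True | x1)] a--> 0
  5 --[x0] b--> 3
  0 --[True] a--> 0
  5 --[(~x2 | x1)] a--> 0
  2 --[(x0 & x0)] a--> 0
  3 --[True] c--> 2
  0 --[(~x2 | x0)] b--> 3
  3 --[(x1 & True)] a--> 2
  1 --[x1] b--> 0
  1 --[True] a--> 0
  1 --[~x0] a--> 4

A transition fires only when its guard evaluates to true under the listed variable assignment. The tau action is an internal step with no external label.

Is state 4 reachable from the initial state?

Answer: UNREACHABLE

Analysis:
Guard filter leaves 9 enabled edge(s).
L0 = {0}
L1 = {3}  total {0,3}
L2 = {2}  total {0,2,3}
Reachable = {0,2,3}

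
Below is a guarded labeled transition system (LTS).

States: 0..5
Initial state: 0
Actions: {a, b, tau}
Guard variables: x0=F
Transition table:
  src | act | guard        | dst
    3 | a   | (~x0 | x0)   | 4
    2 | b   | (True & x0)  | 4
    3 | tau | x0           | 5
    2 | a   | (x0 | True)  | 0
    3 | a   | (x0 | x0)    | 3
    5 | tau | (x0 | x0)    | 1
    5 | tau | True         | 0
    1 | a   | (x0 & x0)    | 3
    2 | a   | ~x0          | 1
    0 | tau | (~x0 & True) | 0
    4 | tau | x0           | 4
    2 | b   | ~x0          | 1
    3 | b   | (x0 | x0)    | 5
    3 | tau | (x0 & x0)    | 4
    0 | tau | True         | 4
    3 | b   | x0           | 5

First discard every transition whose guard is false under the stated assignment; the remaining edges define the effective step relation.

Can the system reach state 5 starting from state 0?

Answer: UNREACHABLE

Trace:
Guard filter leaves 7 enabled edge(s).
L0 = {0}
L1 = {4}  cumulative {0,4}
R = {0,4}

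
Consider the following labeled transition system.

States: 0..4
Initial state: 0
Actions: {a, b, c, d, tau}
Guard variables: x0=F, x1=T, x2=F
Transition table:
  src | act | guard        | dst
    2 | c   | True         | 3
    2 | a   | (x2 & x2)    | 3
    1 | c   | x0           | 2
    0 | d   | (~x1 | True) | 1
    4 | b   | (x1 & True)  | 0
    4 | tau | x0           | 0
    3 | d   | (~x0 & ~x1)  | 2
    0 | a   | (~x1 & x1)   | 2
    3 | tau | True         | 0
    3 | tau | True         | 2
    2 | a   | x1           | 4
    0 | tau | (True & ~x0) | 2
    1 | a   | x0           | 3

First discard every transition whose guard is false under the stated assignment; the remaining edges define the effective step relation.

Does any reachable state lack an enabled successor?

Answer: DEADLOCK at state 1

Working:
Reachable = {0,1,2,3,4}
  0: d→1  tau→2  [2 exit(s)]
  1: ∅  [no exit]
  2: a→4  c→3  [2 exit(s)]
  3: tau→0  tau→2  [2 exit(s)]
  4: b→0  [1 exit(s)]
trace reaching 1: d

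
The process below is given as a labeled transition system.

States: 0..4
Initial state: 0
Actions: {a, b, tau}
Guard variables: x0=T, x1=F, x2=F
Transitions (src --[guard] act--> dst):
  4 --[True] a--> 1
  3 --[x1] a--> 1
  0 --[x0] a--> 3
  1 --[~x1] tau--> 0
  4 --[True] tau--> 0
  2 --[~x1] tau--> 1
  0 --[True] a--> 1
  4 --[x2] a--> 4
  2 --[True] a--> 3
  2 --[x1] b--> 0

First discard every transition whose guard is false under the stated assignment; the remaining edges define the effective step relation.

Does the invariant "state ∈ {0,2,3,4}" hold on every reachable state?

Answer: INVARIANT VIOLATED at state 1

Trace:
Inv-set: {0,2,3,4}
Reach set: {0,1,3}
  0: ok
  1: VIOLATES
  3: ok
reach 1 via a — violates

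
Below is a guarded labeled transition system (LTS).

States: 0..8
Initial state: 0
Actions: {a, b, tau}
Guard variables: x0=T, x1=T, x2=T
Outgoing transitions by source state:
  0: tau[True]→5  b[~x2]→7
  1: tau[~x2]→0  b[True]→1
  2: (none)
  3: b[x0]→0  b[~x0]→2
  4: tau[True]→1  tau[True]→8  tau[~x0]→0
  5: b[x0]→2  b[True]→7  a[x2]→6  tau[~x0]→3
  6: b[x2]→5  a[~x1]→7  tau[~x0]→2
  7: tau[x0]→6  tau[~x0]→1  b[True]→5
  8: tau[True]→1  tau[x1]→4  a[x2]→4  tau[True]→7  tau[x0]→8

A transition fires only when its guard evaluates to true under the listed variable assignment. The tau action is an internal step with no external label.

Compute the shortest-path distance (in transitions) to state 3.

Breadth-first toward 3:
  L0 = {0}
  L1 = {5}
  L2 = {2,6,7}
3 never appears.

Answer: UNREACHABLE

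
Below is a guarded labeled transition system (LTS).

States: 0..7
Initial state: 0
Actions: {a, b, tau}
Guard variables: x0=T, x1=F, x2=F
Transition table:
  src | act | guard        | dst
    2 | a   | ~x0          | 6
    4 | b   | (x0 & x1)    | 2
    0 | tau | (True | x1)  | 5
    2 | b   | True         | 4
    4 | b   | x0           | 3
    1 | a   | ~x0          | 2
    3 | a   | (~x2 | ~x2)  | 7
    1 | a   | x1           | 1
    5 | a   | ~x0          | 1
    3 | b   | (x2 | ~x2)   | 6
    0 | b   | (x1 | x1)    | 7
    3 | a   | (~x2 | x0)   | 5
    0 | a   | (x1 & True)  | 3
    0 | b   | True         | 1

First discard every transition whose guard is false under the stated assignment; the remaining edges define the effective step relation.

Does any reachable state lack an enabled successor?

Reachable = {0,1,5}
  0: b→1  tau→5  [deg 2]
  1: ∅  [deadlock]
  5: ∅  [deadlock]
trace reaching 1: b

Answer: DEADLOCK at state 1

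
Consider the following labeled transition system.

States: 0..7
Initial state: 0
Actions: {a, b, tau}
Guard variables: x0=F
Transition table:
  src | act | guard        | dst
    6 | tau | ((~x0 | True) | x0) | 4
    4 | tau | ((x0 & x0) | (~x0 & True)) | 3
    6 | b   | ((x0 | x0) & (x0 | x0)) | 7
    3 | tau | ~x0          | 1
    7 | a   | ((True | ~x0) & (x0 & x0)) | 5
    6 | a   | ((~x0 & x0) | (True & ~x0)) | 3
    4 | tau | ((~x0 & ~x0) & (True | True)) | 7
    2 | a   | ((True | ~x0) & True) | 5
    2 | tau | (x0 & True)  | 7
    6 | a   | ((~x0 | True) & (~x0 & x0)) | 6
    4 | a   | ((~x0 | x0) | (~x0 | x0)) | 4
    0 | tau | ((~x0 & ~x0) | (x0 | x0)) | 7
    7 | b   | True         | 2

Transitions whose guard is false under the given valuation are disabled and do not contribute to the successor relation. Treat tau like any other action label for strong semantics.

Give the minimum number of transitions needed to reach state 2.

Breadth-first toward 2:
  depth 0: {0}
  depth 1: {7}
  depth 2: {2}
depth(2)=2, e.g. tau·b

Answer: 2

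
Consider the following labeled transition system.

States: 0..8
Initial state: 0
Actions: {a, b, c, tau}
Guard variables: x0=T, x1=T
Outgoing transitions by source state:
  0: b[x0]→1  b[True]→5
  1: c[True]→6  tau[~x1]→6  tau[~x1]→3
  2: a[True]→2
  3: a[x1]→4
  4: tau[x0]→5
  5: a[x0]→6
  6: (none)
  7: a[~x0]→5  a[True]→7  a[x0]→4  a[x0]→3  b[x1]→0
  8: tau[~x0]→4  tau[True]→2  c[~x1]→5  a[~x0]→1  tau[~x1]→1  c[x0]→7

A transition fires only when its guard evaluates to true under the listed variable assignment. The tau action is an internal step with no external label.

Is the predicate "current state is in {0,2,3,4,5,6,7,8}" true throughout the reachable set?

Safe = {0,2,3,4,5,6,7,8}
Reach set: {0,1,5,6}
  0: ✓
  1: VIOLATES
  5: ✓
  6: ✓
reach 1 via b — violates

Answer: INVARIANT VIOLATED at state 1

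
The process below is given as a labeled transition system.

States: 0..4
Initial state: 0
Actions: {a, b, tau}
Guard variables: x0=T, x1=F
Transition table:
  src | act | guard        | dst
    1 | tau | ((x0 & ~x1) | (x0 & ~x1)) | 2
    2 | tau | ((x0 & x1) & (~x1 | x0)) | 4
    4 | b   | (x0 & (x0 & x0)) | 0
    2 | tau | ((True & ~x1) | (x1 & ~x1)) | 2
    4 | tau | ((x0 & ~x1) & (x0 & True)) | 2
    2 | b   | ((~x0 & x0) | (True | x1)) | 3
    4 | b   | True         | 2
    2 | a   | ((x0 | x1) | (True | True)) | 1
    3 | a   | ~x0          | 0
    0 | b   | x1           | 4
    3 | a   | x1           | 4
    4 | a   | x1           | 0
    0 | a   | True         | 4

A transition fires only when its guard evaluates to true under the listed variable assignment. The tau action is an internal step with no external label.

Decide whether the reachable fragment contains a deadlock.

Reach set: {0,1,2,3,4}
  0: a→4  [1 exit(s)]
  1: tau→2  [1 exit(s)]
  2: a→1  b→3  tau→2  [3 exit(s)]
  3: ∅  [no exit]
  4: b→0  b→2  tau→2  [3 exit(s)]
trace reaching 3: a·b·b

Answer: DEADLOCK at state 3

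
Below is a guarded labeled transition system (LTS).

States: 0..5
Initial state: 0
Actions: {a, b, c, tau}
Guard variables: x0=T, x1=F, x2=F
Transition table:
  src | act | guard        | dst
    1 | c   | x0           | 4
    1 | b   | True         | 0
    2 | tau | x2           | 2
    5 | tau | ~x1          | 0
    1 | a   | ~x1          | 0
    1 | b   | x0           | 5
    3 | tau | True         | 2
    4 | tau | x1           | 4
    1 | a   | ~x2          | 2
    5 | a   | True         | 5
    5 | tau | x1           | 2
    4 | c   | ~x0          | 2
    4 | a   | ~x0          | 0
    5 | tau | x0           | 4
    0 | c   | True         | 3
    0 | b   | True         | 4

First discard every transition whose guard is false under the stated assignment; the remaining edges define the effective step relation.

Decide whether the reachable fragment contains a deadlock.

Answer: DEADLOCK at state 2

Working:
Reachable = {0,2,3,4}
  0: b→4  c→3  [deg 2]
  2: ∅  [no exit]
  3: tau→2  [deg 1]
  4: ∅  [no exit]
witness 2: c·tau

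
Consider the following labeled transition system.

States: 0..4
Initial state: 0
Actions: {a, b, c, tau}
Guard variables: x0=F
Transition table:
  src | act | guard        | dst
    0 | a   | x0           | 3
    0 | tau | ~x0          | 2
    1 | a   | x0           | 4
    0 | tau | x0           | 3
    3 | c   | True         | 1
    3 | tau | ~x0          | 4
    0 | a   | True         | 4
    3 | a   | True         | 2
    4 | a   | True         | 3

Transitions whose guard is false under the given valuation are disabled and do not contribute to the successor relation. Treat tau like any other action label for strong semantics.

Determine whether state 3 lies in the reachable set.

6 transition(s) survive guard evaluation.
L0 = {0}
L1 = {2,4}  total {0,2,4}
L2 = {3}  total {0,2,3,4}
L3 = {1}  total {0,1,2,3,4}
R = {0,1,2,3,4}
witness 3: a·a

Answer: REACHABLE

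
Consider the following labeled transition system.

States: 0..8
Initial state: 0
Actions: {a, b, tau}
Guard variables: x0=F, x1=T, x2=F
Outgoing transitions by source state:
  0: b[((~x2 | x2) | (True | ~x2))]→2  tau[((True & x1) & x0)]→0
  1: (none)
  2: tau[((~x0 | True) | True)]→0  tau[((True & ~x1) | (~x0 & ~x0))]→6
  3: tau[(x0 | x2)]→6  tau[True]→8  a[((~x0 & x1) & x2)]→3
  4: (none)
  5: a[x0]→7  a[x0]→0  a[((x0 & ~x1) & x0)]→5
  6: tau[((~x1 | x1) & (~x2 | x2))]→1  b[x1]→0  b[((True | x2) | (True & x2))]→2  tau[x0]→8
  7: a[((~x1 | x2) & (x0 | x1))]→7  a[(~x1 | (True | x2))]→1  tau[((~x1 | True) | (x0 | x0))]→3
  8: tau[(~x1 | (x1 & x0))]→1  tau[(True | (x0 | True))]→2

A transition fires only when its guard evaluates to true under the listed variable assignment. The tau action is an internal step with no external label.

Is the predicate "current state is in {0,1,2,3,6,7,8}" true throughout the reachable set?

Answer: INVARIANT HOLDS

Analysis:
Safe = {0,1,2,3,6,7,8}
R = {0,1,2,6}
  0: ok
  1: ok
  2: ok
  6: ok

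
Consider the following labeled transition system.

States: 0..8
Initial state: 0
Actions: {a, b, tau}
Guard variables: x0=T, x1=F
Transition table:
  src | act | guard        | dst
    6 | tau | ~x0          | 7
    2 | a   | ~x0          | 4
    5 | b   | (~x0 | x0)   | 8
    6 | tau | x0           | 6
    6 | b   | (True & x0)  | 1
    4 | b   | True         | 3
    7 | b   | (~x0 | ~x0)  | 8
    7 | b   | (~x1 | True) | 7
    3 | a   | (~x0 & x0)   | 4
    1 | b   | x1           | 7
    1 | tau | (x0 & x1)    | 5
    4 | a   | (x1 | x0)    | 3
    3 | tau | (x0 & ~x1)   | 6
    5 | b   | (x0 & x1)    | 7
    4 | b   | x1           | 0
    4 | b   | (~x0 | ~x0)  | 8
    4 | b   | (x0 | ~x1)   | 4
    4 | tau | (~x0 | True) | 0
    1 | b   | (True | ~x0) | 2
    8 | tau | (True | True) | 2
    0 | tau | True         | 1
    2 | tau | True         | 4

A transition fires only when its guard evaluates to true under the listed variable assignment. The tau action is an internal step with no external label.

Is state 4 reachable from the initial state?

After dropping false guards: 13 live edges.
Layer 0: {0}
Layer 1: {1}  now seen {0,1}
Layer 2: {2}  now seen {0,1,2}
Layer 3: {4}  now seen {0,1,2,4}
Layer 4: {3}  now seen {0,1,2,3,4}
Layer 5: {6}  now seen {0,1,2,3,4,6}
Reach set: {0,1,2,3,4,6}
Path to 4: tau·b·tau

Answer: REACHABLE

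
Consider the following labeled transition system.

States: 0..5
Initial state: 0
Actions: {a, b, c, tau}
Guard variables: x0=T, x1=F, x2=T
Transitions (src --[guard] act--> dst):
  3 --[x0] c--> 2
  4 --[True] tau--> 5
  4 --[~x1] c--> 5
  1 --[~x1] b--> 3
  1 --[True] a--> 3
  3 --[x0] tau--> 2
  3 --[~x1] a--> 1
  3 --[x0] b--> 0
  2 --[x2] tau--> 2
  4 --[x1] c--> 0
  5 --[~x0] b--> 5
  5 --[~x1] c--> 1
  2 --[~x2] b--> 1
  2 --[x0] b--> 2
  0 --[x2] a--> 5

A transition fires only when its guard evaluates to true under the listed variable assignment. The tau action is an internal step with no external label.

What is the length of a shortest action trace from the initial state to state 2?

Answer: 4

Analysis:
Breadth-first toward 2:
  L0 = {0}
  L1 = {5}
  L2 = {1}
  L3 = {3}
  L4 = {2}
2 enters at depth 4; path a·c·a·c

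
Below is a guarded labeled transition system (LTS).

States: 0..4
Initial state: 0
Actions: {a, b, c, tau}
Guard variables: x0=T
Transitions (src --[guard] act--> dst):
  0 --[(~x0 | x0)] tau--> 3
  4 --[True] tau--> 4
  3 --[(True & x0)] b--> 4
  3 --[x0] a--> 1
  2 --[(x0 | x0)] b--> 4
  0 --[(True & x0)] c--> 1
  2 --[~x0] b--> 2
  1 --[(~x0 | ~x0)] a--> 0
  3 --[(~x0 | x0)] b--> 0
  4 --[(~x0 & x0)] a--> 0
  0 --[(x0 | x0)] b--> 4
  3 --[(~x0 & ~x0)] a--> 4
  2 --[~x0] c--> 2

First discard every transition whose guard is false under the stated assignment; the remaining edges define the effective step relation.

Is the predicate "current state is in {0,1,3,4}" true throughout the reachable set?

Safe = {0,1,3,4}
Reachable = {0,1,3,4}
  0: safe
  1: safe
  3: safe
  4: safe

Answer: INVARIANT HOLDS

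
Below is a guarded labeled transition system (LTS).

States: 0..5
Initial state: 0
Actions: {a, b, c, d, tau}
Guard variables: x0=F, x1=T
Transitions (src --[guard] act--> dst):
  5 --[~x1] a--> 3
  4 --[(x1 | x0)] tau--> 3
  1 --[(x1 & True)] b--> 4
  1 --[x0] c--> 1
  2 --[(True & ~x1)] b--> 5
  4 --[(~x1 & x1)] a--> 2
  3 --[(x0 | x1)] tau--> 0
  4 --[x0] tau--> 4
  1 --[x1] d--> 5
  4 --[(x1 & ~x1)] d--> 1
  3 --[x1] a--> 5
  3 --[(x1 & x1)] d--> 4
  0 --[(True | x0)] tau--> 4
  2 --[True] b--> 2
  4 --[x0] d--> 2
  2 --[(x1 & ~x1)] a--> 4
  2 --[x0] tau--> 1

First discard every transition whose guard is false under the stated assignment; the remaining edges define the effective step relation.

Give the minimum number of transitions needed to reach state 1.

BFS to 1:
  Layer 0: {0}
  Layer 1: {4}
  Layer 2: {3}
  Layer 3: {5}
1 never appears.

Answer: UNREACHABLE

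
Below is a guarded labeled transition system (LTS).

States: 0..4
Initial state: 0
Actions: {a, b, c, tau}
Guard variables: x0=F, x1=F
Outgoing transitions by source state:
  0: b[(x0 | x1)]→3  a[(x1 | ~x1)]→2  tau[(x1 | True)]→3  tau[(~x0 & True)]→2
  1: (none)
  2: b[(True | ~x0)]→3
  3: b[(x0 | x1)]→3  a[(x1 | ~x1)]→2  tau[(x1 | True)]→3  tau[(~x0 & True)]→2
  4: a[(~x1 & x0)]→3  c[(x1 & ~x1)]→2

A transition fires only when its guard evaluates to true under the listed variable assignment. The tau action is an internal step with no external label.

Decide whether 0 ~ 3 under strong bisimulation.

Refine partition for ~:
  π0 = {{0,1,2,3,4}}
  π1 = {{0,3},{1,4},{2}}
Fixed point at round 2; 3 class(es).
0∈{0,3}, 3∈{0,3}

Answer: BISIMILAR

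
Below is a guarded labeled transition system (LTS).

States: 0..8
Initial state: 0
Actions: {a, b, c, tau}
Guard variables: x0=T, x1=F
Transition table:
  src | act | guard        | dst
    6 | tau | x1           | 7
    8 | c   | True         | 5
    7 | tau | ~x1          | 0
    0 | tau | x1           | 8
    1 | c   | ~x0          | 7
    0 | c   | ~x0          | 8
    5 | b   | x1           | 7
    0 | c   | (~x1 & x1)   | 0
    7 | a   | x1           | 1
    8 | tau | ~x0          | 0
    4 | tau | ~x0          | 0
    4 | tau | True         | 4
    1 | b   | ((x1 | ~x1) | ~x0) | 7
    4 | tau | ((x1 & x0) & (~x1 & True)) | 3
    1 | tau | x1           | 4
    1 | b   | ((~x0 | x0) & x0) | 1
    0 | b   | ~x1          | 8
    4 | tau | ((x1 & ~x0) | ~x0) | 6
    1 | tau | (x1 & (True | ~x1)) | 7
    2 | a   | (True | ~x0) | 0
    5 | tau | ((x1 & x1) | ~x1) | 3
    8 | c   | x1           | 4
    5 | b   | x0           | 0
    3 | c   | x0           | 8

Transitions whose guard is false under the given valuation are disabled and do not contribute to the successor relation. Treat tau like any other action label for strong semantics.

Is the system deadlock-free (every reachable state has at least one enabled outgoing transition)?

Answer: DEADLOCK-FREE

Working:
Reach set: {0,3,5,8}
  0: b→8  [1 exit(s)]
  3: c→8  [1 exit(s)]
  5: b→0  tau→3  [2 exit(s)]
  8: c→5  [1 exit(s)]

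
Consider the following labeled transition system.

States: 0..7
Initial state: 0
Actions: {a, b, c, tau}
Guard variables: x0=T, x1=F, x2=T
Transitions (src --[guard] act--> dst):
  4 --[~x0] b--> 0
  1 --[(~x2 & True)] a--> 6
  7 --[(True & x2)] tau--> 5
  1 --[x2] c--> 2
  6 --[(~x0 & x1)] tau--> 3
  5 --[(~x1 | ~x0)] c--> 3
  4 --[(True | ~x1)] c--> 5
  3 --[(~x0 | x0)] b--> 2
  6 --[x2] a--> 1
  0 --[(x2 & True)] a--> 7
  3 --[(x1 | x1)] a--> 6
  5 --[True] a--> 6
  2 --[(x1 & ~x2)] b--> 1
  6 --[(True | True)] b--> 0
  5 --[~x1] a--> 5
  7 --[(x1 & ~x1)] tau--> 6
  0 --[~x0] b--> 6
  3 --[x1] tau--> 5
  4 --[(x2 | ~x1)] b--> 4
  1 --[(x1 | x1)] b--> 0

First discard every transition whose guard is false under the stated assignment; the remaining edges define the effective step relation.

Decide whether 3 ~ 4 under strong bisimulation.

Answer: NOT BISIMILAR

Trace:
Compute ~ classes (split until stable):
  π0 = {{0,1,2,3,4,5,6,7}}
  π1 = {{0},{1},{2},{3},{4},{5},{6},{7}}
Fixed point at round 2; 8 class(es).
[3]={3}  [4]={4}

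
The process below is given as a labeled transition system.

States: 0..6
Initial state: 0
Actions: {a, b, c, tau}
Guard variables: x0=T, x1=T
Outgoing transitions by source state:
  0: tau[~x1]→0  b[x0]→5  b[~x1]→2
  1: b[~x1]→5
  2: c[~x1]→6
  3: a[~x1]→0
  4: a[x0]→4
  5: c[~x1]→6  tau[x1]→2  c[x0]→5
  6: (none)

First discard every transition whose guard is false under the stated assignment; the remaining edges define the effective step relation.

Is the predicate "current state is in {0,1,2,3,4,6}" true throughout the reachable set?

Allowed set {0,1,2,3,4,6}
Reachable = {0,2,5}
  0: ✓
  2: ✓
  5: ✗ unsafe
witness against invariant: b → 5

Answer: INVARIANT VIOLATED at state 5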